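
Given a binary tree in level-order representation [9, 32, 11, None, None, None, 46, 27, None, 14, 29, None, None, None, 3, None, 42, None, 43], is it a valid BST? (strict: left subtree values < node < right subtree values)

Level-order array: [9, 32, 11, None, None, None, 46, 27, None, 14, 29, None, None, None, 3, None, 42, None, 43]
Validate using subtree bounds (lo, hi): at each node, require lo < value < hi,
then recurse left with hi=value and right with lo=value.
Preorder trace (stopping at first violation):
  at node 9 with bounds (-inf, +inf): OK
  at node 32 with bounds (-inf, 9): VIOLATION
Node 32 violates its bound: not (-inf < 32 < 9).
Result: Not a valid BST


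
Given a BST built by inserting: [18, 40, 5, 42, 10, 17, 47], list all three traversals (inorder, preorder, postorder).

Tree insertion order: [18, 40, 5, 42, 10, 17, 47]
Tree (level-order array): [18, 5, 40, None, 10, None, 42, None, 17, None, 47]
Inorder (L, root, R): [5, 10, 17, 18, 40, 42, 47]
Preorder (root, L, R): [18, 5, 10, 17, 40, 42, 47]
Postorder (L, R, root): [17, 10, 5, 47, 42, 40, 18]


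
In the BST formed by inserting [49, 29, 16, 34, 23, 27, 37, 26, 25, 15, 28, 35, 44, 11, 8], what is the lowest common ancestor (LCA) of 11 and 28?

Tree insertion order: [49, 29, 16, 34, 23, 27, 37, 26, 25, 15, 28, 35, 44, 11, 8]
Tree (level-order array): [49, 29, None, 16, 34, 15, 23, None, 37, 11, None, None, 27, 35, 44, 8, None, 26, 28, None, None, None, None, None, None, 25]
In a BST, the LCA of p=11, q=28 is the first node v on the
root-to-leaf path with p <= v <= q (go left if both < v, right if both > v).
Walk from root:
  at 49: both 11 and 28 < 49, go left
  at 29: both 11 and 28 < 29, go left
  at 16: 11 <= 16 <= 28, this is the LCA
LCA = 16


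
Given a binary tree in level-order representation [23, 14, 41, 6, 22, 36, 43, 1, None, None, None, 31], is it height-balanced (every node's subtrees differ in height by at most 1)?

Tree (level-order array): [23, 14, 41, 6, 22, 36, 43, 1, None, None, None, 31]
Definition: a tree is height-balanced if, at every node, |h(left) - h(right)| <= 1 (empty subtree has height -1).
Bottom-up per-node check:
  node 1: h_left=-1, h_right=-1, diff=0 [OK], height=0
  node 6: h_left=0, h_right=-1, diff=1 [OK], height=1
  node 22: h_left=-1, h_right=-1, diff=0 [OK], height=0
  node 14: h_left=1, h_right=0, diff=1 [OK], height=2
  node 31: h_left=-1, h_right=-1, diff=0 [OK], height=0
  node 36: h_left=0, h_right=-1, diff=1 [OK], height=1
  node 43: h_left=-1, h_right=-1, diff=0 [OK], height=0
  node 41: h_left=1, h_right=0, diff=1 [OK], height=2
  node 23: h_left=2, h_right=2, diff=0 [OK], height=3
All nodes satisfy the balance condition.
Result: Balanced


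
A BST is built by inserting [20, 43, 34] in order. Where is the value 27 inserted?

Starting tree (level order): [20, None, 43, 34]
Insertion path: 20 -> 43 -> 34
Result: insert 27 as left child of 34
Final tree (level order): [20, None, 43, 34, None, 27]


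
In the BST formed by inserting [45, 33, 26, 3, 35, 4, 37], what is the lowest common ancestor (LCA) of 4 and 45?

Tree insertion order: [45, 33, 26, 3, 35, 4, 37]
Tree (level-order array): [45, 33, None, 26, 35, 3, None, None, 37, None, 4]
In a BST, the LCA of p=4, q=45 is the first node v on the
root-to-leaf path with p <= v <= q (go left if both < v, right if both > v).
Walk from root:
  at 45: 4 <= 45 <= 45, this is the LCA
LCA = 45


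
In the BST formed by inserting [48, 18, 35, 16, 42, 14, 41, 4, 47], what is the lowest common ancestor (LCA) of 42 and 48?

Tree insertion order: [48, 18, 35, 16, 42, 14, 41, 4, 47]
Tree (level-order array): [48, 18, None, 16, 35, 14, None, None, 42, 4, None, 41, 47]
In a BST, the LCA of p=42, q=48 is the first node v on the
root-to-leaf path with p <= v <= q (go left if both < v, right if both > v).
Walk from root:
  at 48: 42 <= 48 <= 48, this is the LCA
LCA = 48


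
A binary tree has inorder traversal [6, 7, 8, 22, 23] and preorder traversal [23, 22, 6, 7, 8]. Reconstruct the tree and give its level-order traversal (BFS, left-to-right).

Inorder:  [6, 7, 8, 22, 23]
Preorder: [23, 22, 6, 7, 8]
Algorithm: preorder visits root first, so consume preorder in order;
for each root, split the current inorder slice at that value into
left-subtree inorder and right-subtree inorder, then recurse.
Recursive splits:
  root=23; inorder splits into left=[6, 7, 8, 22], right=[]
  root=22; inorder splits into left=[6, 7, 8], right=[]
  root=6; inorder splits into left=[], right=[7, 8]
  root=7; inorder splits into left=[], right=[8]
  root=8; inorder splits into left=[], right=[]
Reconstructed level-order: [23, 22, 6, 7, 8]


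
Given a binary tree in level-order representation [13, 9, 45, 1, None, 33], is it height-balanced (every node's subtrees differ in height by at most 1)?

Tree (level-order array): [13, 9, 45, 1, None, 33]
Definition: a tree is height-balanced if, at every node, |h(left) - h(right)| <= 1 (empty subtree has height -1).
Bottom-up per-node check:
  node 1: h_left=-1, h_right=-1, diff=0 [OK], height=0
  node 9: h_left=0, h_right=-1, diff=1 [OK], height=1
  node 33: h_left=-1, h_right=-1, diff=0 [OK], height=0
  node 45: h_left=0, h_right=-1, diff=1 [OK], height=1
  node 13: h_left=1, h_right=1, diff=0 [OK], height=2
All nodes satisfy the balance condition.
Result: Balanced


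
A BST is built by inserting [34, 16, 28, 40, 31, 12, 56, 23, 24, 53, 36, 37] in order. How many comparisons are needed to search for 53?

Search path for 53: 34 -> 40 -> 56 -> 53
Found: True
Comparisons: 4


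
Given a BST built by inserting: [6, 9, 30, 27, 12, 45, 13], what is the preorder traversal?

Tree insertion order: [6, 9, 30, 27, 12, 45, 13]
Tree (level-order array): [6, None, 9, None, 30, 27, 45, 12, None, None, None, None, 13]
Preorder traversal: [6, 9, 30, 27, 12, 13, 45]


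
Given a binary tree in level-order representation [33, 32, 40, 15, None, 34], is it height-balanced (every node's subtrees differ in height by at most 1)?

Tree (level-order array): [33, 32, 40, 15, None, 34]
Definition: a tree is height-balanced if, at every node, |h(left) - h(right)| <= 1 (empty subtree has height -1).
Bottom-up per-node check:
  node 15: h_left=-1, h_right=-1, diff=0 [OK], height=0
  node 32: h_left=0, h_right=-1, diff=1 [OK], height=1
  node 34: h_left=-1, h_right=-1, diff=0 [OK], height=0
  node 40: h_left=0, h_right=-1, diff=1 [OK], height=1
  node 33: h_left=1, h_right=1, diff=0 [OK], height=2
All nodes satisfy the balance condition.
Result: Balanced


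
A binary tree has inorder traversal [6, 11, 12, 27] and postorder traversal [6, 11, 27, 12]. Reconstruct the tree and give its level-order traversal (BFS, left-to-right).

Inorder:   [6, 11, 12, 27]
Postorder: [6, 11, 27, 12]
Algorithm: postorder visits root last, so walk postorder right-to-left;
each value is the root of the current inorder slice — split it at that
value, recurse on the right subtree first, then the left.
Recursive splits:
  root=12; inorder splits into left=[6, 11], right=[27]
  root=27; inorder splits into left=[], right=[]
  root=11; inorder splits into left=[6], right=[]
  root=6; inorder splits into left=[], right=[]
Reconstructed level-order: [12, 11, 27, 6]


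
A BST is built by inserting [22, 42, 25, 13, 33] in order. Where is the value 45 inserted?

Starting tree (level order): [22, 13, 42, None, None, 25, None, None, 33]
Insertion path: 22 -> 42
Result: insert 45 as right child of 42
Final tree (level order): [22, 13, 42, None, None, 25, 45, None, 33]


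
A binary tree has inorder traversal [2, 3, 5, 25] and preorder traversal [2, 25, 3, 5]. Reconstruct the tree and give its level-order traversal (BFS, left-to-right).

Inorder:  [2, 3, 5, 25]
Preorder: [2, 25, 3, 5]
Algorithm: preorder visits root first, so consume preorder in order;
for each root, split the current inorder slice at that value into
left-subtree inorder and right-subtree inorder, then recurse.
Recursive splits:
  root=2; inorder splits into left=[], right=[3, 5, 25]
  root=25; inorder splits into left=[3, 5], right=[]
  root=3; inorder splits into left=[], right=[5]
  root=5; inorder splits into left=[], right=[]
Reconstructed level-order: [2, 25, 3, 5]


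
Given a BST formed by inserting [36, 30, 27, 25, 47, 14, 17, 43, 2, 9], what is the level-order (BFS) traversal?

Tree insertion order: [36, 30, 27, 25, 47, 14, 17, 43, 2, 9]
Tree (level-order array): [36, 30, 47, 27, None, 43, None, 25, None, None, None, 14, None, 2, 17, None, 9]
BFS from the root, enqueuing left then right child of each popped node:
  queue [36] -> pop 36, enqueue [30, 47], visited so far: [36]
  queue [30, 47] -> pop 30, enqueue [27], visited so far: [36, 30]
  queue [47, 27] -> pop 47, enqueue [43], visited so far: [36, 30, 47]
  queue [27, 43] -> pop 27, enqueue [25], visited so far: [36, 30, 47, 27]
  queue [43, 25] -> pop 43, enqueue [none], visited so far: [36, 30, 47, 27, 43]
  queue [25] -> pop 25, enqueue [14], visited so far: [36, 30, 47, 27, 43, 25]
  queue [14] -> pop 14, enqueue [2, 17], visited so far: [36, 30, 47, 27, 43, 25, 14]
  queue [2, 17] -> pop 2, enqueue [9], visited so far: [36, 30, 47, 27, 43, 25, 14, 2]
  queue [17, 9] -> pop 17, enqueue [none], visited so far: [36, 30, 47, 27, 43, 25, 14, 2, 17]
  queue [9] -> pop 9, enqueue [none], visited so far: [36, 30, 47, 27, 43, 25, 14, 2, 17, 9]
Result: [36, 30, 47, 27, 43, 25, 14, 2, 17, 9]


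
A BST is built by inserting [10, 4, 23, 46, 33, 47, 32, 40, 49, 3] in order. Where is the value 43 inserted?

Starting tree (level order): [10, 4, 23, 3, None, None, 46, None, None, 33, 47, 32, 40, None, 49]
Insertion path: 10 -> 23 -> 46 -> 33 -> 40
Result: insert 43 as right child of 40
Final tree (level order): [10, 4, 23, 3, None, None, 46, None, None, 33, 47, 32, 40, None, 49, None, None, None, 43]


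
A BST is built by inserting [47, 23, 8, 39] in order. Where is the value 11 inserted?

Starting tree (level order): [47, 23, None, 8, 39]
Insertion path: 47 -> 23 -> 8
Result: insert 11 as right child of 8
Final tree (level order): [47, 23, None, 8, 39, None, 11]


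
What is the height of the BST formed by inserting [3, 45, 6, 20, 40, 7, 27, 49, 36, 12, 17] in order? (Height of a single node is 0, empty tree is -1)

Insertion order: [3, 45, 6, 20, 40, 7, 27, 49, 36, 12, 17]
Tree (level-order array): [3, None, 45, 6, 49, None, 20, None, None, 7, 40, None, 12, 27, None, None, 17, None, 36]
Compute height bottom-up (empty subtree = -1):
  height(17) = 1 + max(-1, -1) = 0
  height(12) = 1 + max(-1, 0) = 1
  height(7) = 1 + max(-1, 1) = 2
  height(36) = 1 + max(-1, -1) = 0
  height(27) = 1 + max(-1, 0) = 1
  height(40) = 1 + max(1, -1) = 2
  height(20) = 1 + max(2, 2) = 3
  height(6) = 1 + max(-1, 3) = 4
  height(49) = 1 + max(-1, -1) = 0
  height(45) = 1 + max(4, 0) = 5
  height(3) = 1 + max(-1, 5) = 6
Height = 6


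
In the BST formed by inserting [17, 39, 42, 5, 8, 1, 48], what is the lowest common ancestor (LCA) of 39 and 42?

Tree insertion order: [17, 39, 42, 5, 8, 1, 48]
Tree (level-order array): [17, 5, 39, 1, 8, None, 42, None, None, None, None, None, 48]
In a BST, the LCA of p=39, q=42 is the first node v on the
root-to-leaf path with p <= v <= q (go left if both < v, right if both > v).
Walk from root:
  at 17: both 39 and 42 > 17, go right
  at 39: 39 <= 39 <= 42, this is the LCA
LCA = 39


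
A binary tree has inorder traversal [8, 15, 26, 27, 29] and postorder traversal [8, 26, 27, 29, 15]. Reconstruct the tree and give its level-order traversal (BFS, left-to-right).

Inorder:   [8, 15, 26, 27, 29]
Postorder: [8, 26, 27, 29, 15]
Algorithm: postorder visits root last, so walk postorder right-to-left;
each value is the root of the current inorder slice — split it at that
value, recurse on the right subtree first, then the left.
Recursive splits:
  root=15; inorder splits into left=[8], right=[26, 27, 29]
  root=29; inorder splits into left=[26, 27], right=[]
  root=27; inorder splits into left=[26], right=[]
  root=26; inorder splits into left=[], right=[]
  root=8; inorder splits into left=[], right=[]
Reconstructed level-order: [15, 8, 29, 27, 26]


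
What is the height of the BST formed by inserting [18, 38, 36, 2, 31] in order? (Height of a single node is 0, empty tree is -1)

Insertion order: [18, 38, 36, 2, 31]
Tree (level-order array): [18, 2, 38, None, None, 36, None, 31]
Compute height bottom-up (empty subtree = -1):
  height(2) = 1 + max(-1, -1) = 0
  height(31) = 1 + max(-1, -1) = 0
  height(36) = 1 + max(0, -1) = 1
  height(38) = 1 + max(1, -1) = 2
  height(18) = 1 + max(0, 2) = 3
Height = 3


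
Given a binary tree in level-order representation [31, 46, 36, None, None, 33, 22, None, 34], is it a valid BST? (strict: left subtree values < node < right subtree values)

Level-order array: [31, 46, 36, None, None, 33, 22, None, 34]
Validate using subtree bounds (lo, hi): at each node, require lo < value < hi,
then recurse left with hi=value and right with lo=value.
Preorder trace (stopping at first violation):
  at node 31 with bounds (-inf, +inf): OK
  at node 46 with bounds (-inf, 31): VIOLATION
Node 46 violates its bound: not (-inf < 46 < 31).
Result: Not a valid BST


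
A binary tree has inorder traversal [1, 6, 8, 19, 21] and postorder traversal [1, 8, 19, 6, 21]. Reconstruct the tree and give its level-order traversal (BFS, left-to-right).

Inorder:   [1, 6, 8, 19, 21]
Postorder: [1, 8, 19, 6, 21]
Algorithm: postorder visits root last, so walk postorder right-to-left;
each value is the root of the current inorder slice — split it at that
value, recurse on the right subtree first, then the left.
Recursive splits:
  root=21; inorder splits into left=[1, 6, 8, 19], right=[]
  root=6; inorder splits into left=[1], right=[8, 19]
  root=19; inorder splits into left=[8], right=[]
  root=8; inorder splits into left=[], right=[]
  root=1; inorder splits into left=[], right=[]
Reconstructed level-order: [21, 6, 1, 19, 8]


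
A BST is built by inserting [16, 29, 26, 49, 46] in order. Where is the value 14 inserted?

Starting tree (level order): [16, None, 29, 26, 49, None, None, 46]
Insertion path: 16
Result: insert 14 as left child of 16
Final tree (level order): [16, 14, 29, None, None, 26, 49, None, None, 46]


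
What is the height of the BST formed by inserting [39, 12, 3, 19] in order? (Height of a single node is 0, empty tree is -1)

Insertion order: [39, 12, 3, 19]
Tree (level-order array): [39, 12, None, 3, 19]
Compute height bottom-up (empty subtree = -1):
  height(3) = 1 + max(-1, -1) = 0
  height(19) = 1 + max(-1, -1) = 0
  height(12) = 1 + max(0, 0) = 1
  height(39) = 1 + max(1, -1) = 2
Height = 2


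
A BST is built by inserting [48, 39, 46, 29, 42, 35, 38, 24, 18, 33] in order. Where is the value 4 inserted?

Starting tree (level order): [48, 39, None, 29, 46, 24, 35, 42, None, 18, None, 33, 38]
Insertion path: 48 -> 39 -> 29 -> 24 -> 18
Result: insert 4 as left child of 18
Final tree (level order): [48, 39, None, 29, 46, 24, 35, 42, None, 18, None, 33, 38, None, None, 4]


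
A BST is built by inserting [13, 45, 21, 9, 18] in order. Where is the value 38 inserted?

Starting tree (level order): [13, 9, 45, None, None, 21, None, 18]
Insertion path: 13 -> 45 -> 21
Result: insert 38 as right child of 21
Final tree (level order): [13, 9, 45, None, None, 21, None, 18, 38]


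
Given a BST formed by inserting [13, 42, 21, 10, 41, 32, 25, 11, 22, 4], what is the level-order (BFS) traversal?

Tree insertion order: [13, 42, 21, 10, 41, 32, 25, 11, 22, 4]
Tree (level-order array): [13, 10, 42, 4, 11, 21, None, None, None, None, None, None, 41, 32, None, 25, None, 22]
BFS from the root, enqueuing left then right child of each popped node:
  queue [13] -> pop 13, enqueue [10, 42], visited so far: [13]
  queue [10, 42] -> pop 10, enqueue [4, 11], visited so far: [13, 10]
  queue [42, 4, 11] -> pop 42, enqueue [21], visited so far: [13, 10, 42]
  queue [4, 11, 21] -> pop 4, enqueue [none], visited so far: [13, 10, 42, 4]
  queue [11, 21] -> pop 11, enqueue [none], visited so far: [13, 10, 42, 4, 11]
  queue [21] -> pop 21, enqueue [41], visited so far: [13, 10, 42, 4, 11, 21]
  queue [41] -> pop 41, enqueue [32], visited so far: [13, 10, 42, 4, 11, 21, 41]
  queue [32] -> pop 32, enqueue [25], visited so far: [13, 10, 42, 4, 11, 21, 41, 32]
  queue [25] -> pop 25, enqueue [22], visited so far: [13, 10, 42, 4, 11, 21, 41, 32, 25]
  queue [22] -> pop 22, enqueue [none], visited so far: [13, 10, 42, 4, 11, 21, 41, 32, 25, 22]
Result: [13, 10, 42, 4, 11, 21, 41, 32, 25, 22]


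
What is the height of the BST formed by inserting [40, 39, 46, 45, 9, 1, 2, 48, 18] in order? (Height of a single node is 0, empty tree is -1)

Insertion order: [40, 39, 46, 45, 9, 1, 2, 48, 18]
Tree (level-order array): [40, 39, 46, 9, None, 45, 48, 1, 18, None, None, None, None, None, 2]
Compute height bottom-up (empty subtree = -1):
  height(2) = 1 + max(-1, -1) = 0
  height(1) = 1 + max(-1, 0) = 1
  height(18) = 1 + max(-1, -1) = 0
  height(9) = 1 + max(1, 0) = 2
  height(39) = 1 + max(2, -1) = 3
  height(45) = 1 + max(-1, -1) = 0
  height(48) = 1 + max(-1, -1) = 0
  height(46) = 1 + max(0, 0) = 1
  height(40) = 1 + max(3, 1) = 4
Height = 4


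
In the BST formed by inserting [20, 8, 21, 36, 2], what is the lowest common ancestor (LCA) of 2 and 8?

Tree insertion order: [20, 8, 21, 36, 2]
Tree (level-order array): [20, 8, 21, 2, None, None, 36]
In a BST, the LCA of p=2, q=8 is the first node v on the
root-to-leaf path with p <= v <= q (go left if both < v, right if both > v).
Walk from root:
  at 20: both 2 and 8 < 20, go left
  at 8: 2 <= 8 <= 8, this is the LCA
LCA = 8


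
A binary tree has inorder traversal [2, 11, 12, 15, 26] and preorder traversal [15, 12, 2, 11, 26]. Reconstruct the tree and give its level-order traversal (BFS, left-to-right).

Inorder:  [2, 11, 12, 15, 26]
Preorder: [15, 12, 2, 11, 26]
Algorithm: preorder visits root first, so consume preorder in order;
for each root, split the current inorder slice at that value into
left-subtree inorder and right-subtree inorder, then recurse.
Recursive splits:
  root=15; inorder splits into left=[2, 11, 12], right=[26]
  root=12; inorder splits into left=[2, 11], right=[]
  root=2; inorder splits into left=[], right=[11]
  root=11; inorder splits into left=[], right=[]
  root=26; inorder splits into left=[], right=[]
Reconstructed level-order: [15, 12, 26, 2, 11]


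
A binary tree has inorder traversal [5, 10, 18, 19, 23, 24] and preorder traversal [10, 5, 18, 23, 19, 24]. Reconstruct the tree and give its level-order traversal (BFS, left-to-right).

Inorder:  [5, 10, 18, 19, 23, 24]
Preorder: [10, 5, 18, 23, 19, 24]
Algorithm: preorder visits root first, so consume preorder in order;
for each root, split the current inorder slice at that value into
left-subtree inorder and right-subtree inorder, then recurse.
Recursive splits:
  root=10; inorder splits into left=[5], right=[18, 19, 23, 24]
  root=5; inorder splits into left=[], right=[]
  root=18; inorder splits into left=[], right=[19, 23, 24]
  root=23; inorder splits into left=[19], right=[24]
  root=19; inorder splits into left=[], right=[]
  root=24; inorder splits into left=[], right=[]
Reconstructed level-order: [10, 5, 18, 23, 19, 24]


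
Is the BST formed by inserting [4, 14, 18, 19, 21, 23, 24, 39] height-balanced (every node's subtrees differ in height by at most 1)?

Tree (level-order array): [4, None, 14, None, 18, None, 19, None, 21, None, 23, None, 24, None, 39]
Definition: a tree is height-balanced if, at every node, |h(left) - h(right)| <= 1 (empty subtree has height -1).
Bottom-up per-node check:
  node 39: h_left=-1, h_right=-1, diff=0 [OK], height=0
  node 24: h_left=-1, h_right=0, diff=1 [OK], height=1
  node 23: h_left=-1, h_right=1, diff=2 [FAIL (|-1-1|=2 > 1)], height=2
  node 21: h_left=-1, h_right=2, diff=3 [FAIL (|-1-2|=3 > 1)], height=3
  node 19: h_left=-1, h_right=3, diff=4 [FAIL (|-1-3|=4 > 1)], height=4
  node 18: h_left=-1, h_right=4, diff=5 [FAIL (|-1-4|=5 > 1)], height=5
  node 14: h_left=-1, h_right=5, diff=6 [FAIL (|-1-5|=6 > 1)], height=6
  node 4: h_left=-1, h_right=6, diff=7 [FAIL (|-1-6|=7 > 1)], height=7
Node 23 violates the condition: |-1 - 1| = 2 > 1.
Result: Not balanced


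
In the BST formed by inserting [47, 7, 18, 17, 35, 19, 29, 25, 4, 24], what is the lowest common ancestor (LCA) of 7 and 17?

Tree insertion order: [47, 7, 18, 17, 35, 19, 29, 25, 4, 24]
Tree (level-order array): [47, 7, None, 4, 18, None, None, 17, 35, None, None, 19, None, None, 29, 25, None, 24]
In a BST, the LCA of p=7, q=17 is the first node v on the
root-to-leaf path with p <= v <= q (go left if both < v, right if both > v).
Walk from root:
  at 47: both 7 and 17 < 47, go left
  at 7: 7 <= 7 <= 17, this is the LCA
LCA = 7


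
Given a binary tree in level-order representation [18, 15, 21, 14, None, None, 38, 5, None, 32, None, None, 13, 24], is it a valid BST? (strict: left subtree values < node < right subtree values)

Level-order array: [18, 15, 21, 14, None, None, 38, 5, None, 32, None, None, 13, 24]
Validate using subtree bounds (lo, hi): at each node, require lo < value < hi,
then recurse left with hi=value and right with lo=value.
Preorder trace (stopping at first violation):
  at node 18 with bounds (-inf, +inf): OK
  at node 15 with bounds (-inf, 18): OK
  at node 14 with bounds (-inf, 15): OK
  at node 5 with bounds (-inf, 14): OK
  at node 13 with bounds (5, 14): OK
  at node 21 with bounds (18, +inf): OK
  at node 38 with bounds (21, +inf): OK
  at node 32 with bounds (21, 38): OK
  at node 24 with bounds (21, 32): OK
No violation found at any node.
Result: Valid BST


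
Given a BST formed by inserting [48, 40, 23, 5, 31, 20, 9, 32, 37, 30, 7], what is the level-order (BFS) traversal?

Tree insertion order: [48, 40, 23, 5, 31, 20, 9, 32, 37, 30, 7]
Tree (level-order array): [48, 40, None, 23, None, 5, 31, None, 20, 30, 32, 9, None, None, None, None, 37, 7]
BFS from the root, enqueuing left then right child of each popped node:
  queue [48] -> pop 48, enqueue [40], visited so far: [48]
  queue [40] -> pop 40, enqueue [23], visited so far: [48, 40]
  queue [23] -> pop 23, enqueue [5, 31], visited so far: [48, 40, 23]
  queue [5, 31] -> pop 5, enqueue [20], visited so far: [48, 40, 23, 5]
  queue [31, 20] -> pop 31, enqueue [30, 32], visited so far: [48, 40, 23, 5, 31]
  queue [20, 30, 32] -> pop 20, enqueue [9], visited so far: [48, 40, 23, 5, 31, 20]
  queue [30, 32, 9] -> pop 30, enqueue [none], visited so far: [48, 40, 23, 5, 31, 20, 30]
  queue [32, 9] -> pop 32, enqueue [37], visited so far: [48, 40, 23, 5, 31, 20, 30, 32]
  queue [9, 37] -> pop 9, enqueue [7], visited so far: [48, 40, 23, 5, 31, 20, 30, 32, 9]
  queue [37, 7] -> pop 37, enqueue [none], visited so far: [48, 40, 23, 5, 31, 20, 30, 32, 9, 37]
  queue [7] -> pop 7, enqueue [none], visited so far: [48, 40, 23, 5, 31, 20, 30, 32, 9, 37, 7]
Result: [48, 40, 23, 5, 31, 20, 30, 32, 9, 37, 7]


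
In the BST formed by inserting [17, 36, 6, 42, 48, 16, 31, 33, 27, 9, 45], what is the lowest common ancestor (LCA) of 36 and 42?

Tree insertion order: [17, 36, 6, 42, 48, 16, 31, 33, 27, 9, 45]
Tree (level-order array): [17, 6, 36, None, 16, 31, 42, 9, None, 27, 33, None, 48, None, None, None, None, None, None, 45]
In a BST, the LCA of p=36, q=42 is the first node v on the
root-to-leaf path with p <= v <= q (go left if both < v, right if both > v).
Walk from root:
  at 17: both 36 and 42 > 17, go right
  at 36: 36 <= 36 <= 42, this is the LCA
LCA = 36


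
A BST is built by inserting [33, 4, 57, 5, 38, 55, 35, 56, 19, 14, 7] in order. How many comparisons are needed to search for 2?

Search path for 2: 33 -> 4
Found: False
Comparisons: 2


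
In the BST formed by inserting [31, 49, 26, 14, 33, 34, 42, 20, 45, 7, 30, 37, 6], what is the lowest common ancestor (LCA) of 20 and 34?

Tree insertion order: [31, 49, 26, 14, 33, 34, 42, 20, 45, 7, 30, 37, 6]
Tree (level-order array): [31, 26, 49, 14, 30, 33, None, 7, 20, None, None, None, 34, 6, None, None, None, None, 42, None, None, 37, 45]
In a BST, the LCA of p=20, q=34 is the first node v on the
root-to-leaf path with p <= v <= q (go left if both < v, right if both > v).
Walk from root:
  at 31: 20 <= 31 <= 34, this is the LCA
LCA = 31


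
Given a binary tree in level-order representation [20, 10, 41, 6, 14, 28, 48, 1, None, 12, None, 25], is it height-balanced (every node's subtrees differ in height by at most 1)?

Tree (level-order array): [20, 10, 41, 6, 14, 28, 48, 1, None, 12, None, 25]
Definition: a tree is height-balanced if, at every node, |h(left) - h(right)| <= 1 (empty subtree has height -1).
Bottom-up per-node check:
  node 1: h_left=-1, h_right=-1, diff=0 [OK], height=0
  node 6: h_left=0, h_right=-1, diff=1 [OK], height=1
  node 12: h_left=-1, h_right=-1, diff=0 [OK], height=0
  node 14: h_left=0, h_right=-1, diff=1 [OK], height=1
  node 10: h_left=1, h_right=1, diff=0 [OK], height=2
  node 25: h_left=-1, h_right=-1, diff=0 [OK], height=0
  node 28: h_left=0, h_right=-1, diff=1 [OK], height=1
  node 48: h_left=-1, h_right=-1, diff=0 [OK], height=0
  node 41: h_left=1, h_right=0, diff=1 [OK], height=2
  node 20: h_left=2, h_right=2, diff=0 [OK], height=3
All nodes satisfy the balance condition.
Result: Balanced


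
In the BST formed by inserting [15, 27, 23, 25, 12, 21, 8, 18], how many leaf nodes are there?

Tree built from: [15, 27, 23, 25, 12, 21, 8, 18]
Tree (level-order array): [15, 12, 27, 8, None, 23, None, None, None, 21, 25, 18]
Rule: A leaf has 0 children.
Per-node child counts:
  node 15: 2 child(ren)
  node 12: 1 child(ren)
  node 8: 0 child(ren)
  node 27: 1 child(ren)
  node 23: 2 child(ren)
  node 21: 1 child(ren)
  node 18: 0 child(ren)
  node 25: 0 child(ren)
Matching nodes: [8, 18, 25]
Count of leaf nodes: 3


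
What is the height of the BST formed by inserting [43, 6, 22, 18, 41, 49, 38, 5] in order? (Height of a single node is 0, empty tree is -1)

Insertion order: [43, 6, 22, 18, 41, 49, 38, 5]
Tree (level-order array): [43, 6, 49, 5, 22, None, None, None, None, 18, 41, None, None, 38]
Compute height bottom-up (empty subtree = -1):
  height(5) = 1 + max(-1, -1) = 0
  height(18) = 1 + max(-1, -1) = 0
  height(38) = 1 + max(-1, -1) = 0
  height(41) = 1 + max(0, -1) = 1
  height(22) = 1 + max(0, 1) = 2
  height(6) = 1 + max(0, 2) = 3
  height(49) = 1 + max(-1, -1) = 0
  height(43) = 1 + max(3, 0) = 4
Height = 4


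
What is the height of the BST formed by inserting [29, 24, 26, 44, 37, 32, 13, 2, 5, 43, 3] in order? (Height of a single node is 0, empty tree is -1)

Insertion order: [29, 24, 26, 44, 37, 32, 13, 2, 5, 43, 3]
Tree (level-order array): [29, 24, 44, 13, 26, 37, None, 2, None, None, None, 32, 43, None, 5, None, None, None, None, 3]
Compute height bottom-up (empty subtree = -1):
  height(3) = 1 + max(-1, -1) = 0
  height(5) = 1 + max(0, -1) = 1
  height(2) = 1 + max(-1, 1) = 2
  height(13) = 1 + max(2, -1) = 3
  height(26) = 1 + max(-1, -1) = 0
  height(24) = 1 + max(3, 0) = 4
  height(32) = 1 + max(-1, -1) = 0
  height(43) = 1 + max(-1, -1) = 0
  height(37) = 1 + max(0, 0) = 1
  height(44) = 1 + max(1, -1) = 2
  height(29) = 1 + max(4, 2) = 5
Height = 5


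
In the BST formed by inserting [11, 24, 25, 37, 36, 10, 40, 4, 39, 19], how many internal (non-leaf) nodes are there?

Tree built from: [11, 24, 25, 37, 36, 10, 40, 4, 39, 19]
Tree (level-order array): [11, 10, 24, 4, None, 19, 25, None, None, None, None, None, 37, 36, 40, None, None, 39]
Rule: An internal node has at least one child.
Per-node child counts:
  node 11: 2 child(ren)
  node 10: 1 child(ren)
  node 4: 0 child(ren)
  node 24: 2 child(ren)
  node 19: 0 child(ren)
  node 25: 1 child(ren)
  node 37: 2 child(ren)
  node 36: 0 child(ren)
  node 40: 1 child(ren)
  node 39: 0 child(ren)
Matching nodes: [11, 10, 24, 25, 37, 40]
Count of internal (non-leaf) nodes: 6


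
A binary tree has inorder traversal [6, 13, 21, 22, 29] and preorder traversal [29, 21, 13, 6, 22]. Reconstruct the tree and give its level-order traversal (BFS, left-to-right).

Inorder:  [6, 13, 21, 22, 29]
Preorder: [29, 21, 13, 6, 22]
Algorithm: preorder visits root first, so consume preorder in order;
for each root, split the current inorder slice at that value into
left-subtree inorder and right-subtree inorder, then recurse.
Recursive splits:
  root=29; inorder splits into left=[6, 13, 21, 22], right=[]
  root=21; inorder splits into left=[6, 13], right=[22]
  root=13; inorder splits into left=[6], right=[]
  root=6; inorder splits into left=[], right=[]
  root=22; inorder splits into left=[], right=[]
Reconstructed level-order: [29, 21, 13, 22, 6]


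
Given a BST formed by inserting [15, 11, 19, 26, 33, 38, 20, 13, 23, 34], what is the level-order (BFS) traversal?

Tree insertion order: [15, 11, 19, 26, 33, 38, 20, 13, 23, 34]
Tree (level-order array): [15, 11, 19, None, 13, None, 26, None, None, 20, 33, None, 23, None, 38, None, None, 34]
BFS from the root, enqueuing left then right child of each popped node:
  queue [15] -> pop 15, enqueue [11, 19], visited so far: [15]
  queue [11, 19] -> pop 11, enqueue [13], visited so far: [15, 11]
  queue [19, 13] -> pop 19, enqueue [26], visited so far: [15, 11, 19]
  queue [13, 26] -> pop 13, enqueue [none], visited so far: [15, 11, 19, 13]
  queue [26] -> pop 26, enqueue [20, 33], visited so far: [15, 11, 19, 13, 26]
  queue [20, 33] -> pop 20, enqueue [23], visited so far: [15, 11, 19, 13, 26, 20]
  queue [33, 23] -> pop 33, enqueue [38], visited so far: [15, 11, 19, 13, 26, 20, 33]
  queue [23, 38] -> pop 23, enqueue [none], visited so far: [15, 11, 19, 13, 26, 20, 33, 23]
  queue [38] -> pop 38, enqueue [34], visited so far: [15, 11, 19, 13, 26, 20, 33, 23, 38]
  queue [34] -> pop 34, enqueue [none], visited so far: [15, 11, 19, 13, 26, 20, 33, 23, 38, 34]
Result: [15, 11, 19, 13, 26, 20, 33, 23, 38, 34]


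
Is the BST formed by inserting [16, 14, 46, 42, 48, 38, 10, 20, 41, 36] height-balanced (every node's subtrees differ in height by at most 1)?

Tree (level-order array): [16, 14, 46, 10, None, 42, 48, None, None, 38, None, None, None, 20, 41, None, 36]
Definition: a tree is height-balanced if, at every node, |h(left) - h(right)| <= 1 (empty subtree has height -1).
Bottom-up per-node check:
  node 10: h_left=-1, h_right=-1, diff=0 [OK], height=0
  node 14: h_left=0, h_right=-1, diff=1 [OK], height=1
  node 36: h_left=-1, h_right=-1, diff=0 [OK], height=0
  node 20: h_left=-1, h_right=0, diff=1 [OK], height=1
  node 41: h_left=-1, h_right=-1, diff=0 [OK], height=0
  node 38: h_left=1, h_right=0, diff=1 [OK], height=2
  node 42: h_left=2, h_right=-1, diff=3 [FAIL (|2--1|=3 > 1)], height=3
  node 48: h_left=-1, h_right=-1, diff=0 [OK], height=0
  node 46: h_left=3, h_right=0, diff=3 [FAIL (|3-0|=3 > 1)], height=4
  node 16: h_left=1, h_right=4, diff=3 [FAIL (|1-4|=3 > 1)], height=5
Node 42 violates the condition: |2 - -1| = 3 > 1.
Result: Not balanced


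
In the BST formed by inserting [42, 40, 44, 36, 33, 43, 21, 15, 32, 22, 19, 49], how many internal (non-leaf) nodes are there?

Tree built from: [42, 40, 44, 36, 33, 43, 21, 15, 32, 22, 19, 49]
Tree (level-order array): [42, 40, 44, 36, None, 43, 49, 33, None, None, None, None, None, 21, None, 15, 32, None, 19, 22]
Rule: An internal node has at least one child.
Per-node child counts:
  node 42: 2 child(ren)
  node 40: 1 child(ren)
  node 36: 1 child(ren)
  node 33: 1 child(ren)
  node 21: 2 child(ren)
  node 15: 1 child(ren)
  node 19: 0 child(ren)
  node 32: 1 child(ren)
  node 22: 0 child(ren)
  node 44: 2 child(ren)
  node 43: 0 child(ren)
  node 49: 0 child(ren)
Matching nodes: [42, 40, 36, 33, 21, 15, 32, 44]
Count of internal (non-leaf) nodes: 8


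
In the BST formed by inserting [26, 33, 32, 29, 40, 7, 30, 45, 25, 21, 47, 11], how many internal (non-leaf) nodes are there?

Tree built from: [26, 33, 32, 29, 40, 7, 30, 45, 25, 21, 47, 11]
Tree (level-order array): [26, 7, 33, None, 25, 32, 40, 21, None, 29, None, None, 45, 11, None, None, 30, None, 47]
Rule: An internal node has at least one child.
Per-node child counts:
  node 26: 2 child(ren)
  node 7: 1 child(ren)
  node 25: 1 child(ren)
  node 21: 1 child(ren)
  node 11: 0 child(ren)
  node 33: 2 child(ren)
  node 32: 1 child(ren)
  node 29: 1 child(ren)
  node 30: 0 child(ren)
  node 40: 1 child(ren)
  node 45: 1 child(ren)
  node 47: 0 child(ren)
Matching nodes: [26, 7, 25, 21, 33, 32, 29, 40, 45]
Count of internal (non-leaf) nodes: 9


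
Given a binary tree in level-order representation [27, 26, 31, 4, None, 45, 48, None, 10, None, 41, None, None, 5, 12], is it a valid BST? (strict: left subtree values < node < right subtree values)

Level-order array: [27, 26, 31, 4, None, 45, 48, None, 10, None, 41, None, None, 5, 12]
Validate using subtree bounds (lo, hi): at each node, require lo < value < hi,
then recurse left with hi=value and right with lo=value.
Preorder trace (stopping at first violation):
  at node 27 with bounds (-inf, +inf): OK
  at node 26 with bounds (-inf, 27): OK
  at node 4 with bounds (-inf, 26): OK
  at node 10 with bounds (4, 26): OK
  at node 5 with bounds (4, 10): OK
  at node 12 with bounds (10, 26): OK
  at node 31 with bounds (27, +inf): OK
  at node 45 with bounds (27, 31): VIOLATION
Node 45 violates its bound: not (27 < 45 < 31).
Result: Not a valid BST


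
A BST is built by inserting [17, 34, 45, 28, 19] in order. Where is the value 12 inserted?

Starting tree (level order): [17, None, 34, 28, 45, 19]
Insertion path: 17
Result: insert 12 as left child of 17
Final tree (level order): [17, 12, 34, None, None, 28, 45, 19]


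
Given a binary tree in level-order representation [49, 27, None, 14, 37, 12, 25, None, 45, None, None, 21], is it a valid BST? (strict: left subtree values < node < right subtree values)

Level-order array: [49, 27, None, 14, 37, 12, 25, None, 45, None, None, 21]
Validate using subtree bounds (lo, hi): at each node, require lo < value < hi,
then recurse left with hi=value and right with lo=value.
Preorder trace (stopping at first violation):
  at node 49 with bounds (-inf, +inf): OK
  at node 27 with bounds (-inf, 49): OK
  at node 14 with bounds (-inf, 27): OK
  at node 12 with bounds (-inf, 14): OK
  at node 25 with bounds (14, 27): OK
  at node 21 with bounds (14, 25): OK
  at node 37 with bounds (27, 49): OK
  at node 45 with bounds (37, 49): OK
No violation found at any node.
Result: Valid BST


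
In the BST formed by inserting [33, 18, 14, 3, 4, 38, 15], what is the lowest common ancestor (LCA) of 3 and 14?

Tree insertion order: [33, 18, 14, 3, 4, 38, 15]
Tree (level-order array): [33, 18, 38, 14, None, None, None, 3, 15, None, 4]
In a BST, the LCA of p=3, q=14 is the first node v on the
root-to-leaf path with p <= v <= q (go left if both < v, right if both > v).
Walk from root:
  at 33: both 3 and 14 < 33, go left
  at 18: both 3 and 14 < 18, go left
  at 14: 3 <= 14 <= 14, this is the LCA
LCA = 14


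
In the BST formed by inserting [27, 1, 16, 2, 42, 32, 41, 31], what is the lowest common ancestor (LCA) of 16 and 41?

Tree insertion order: [27, 1, 16, 2, 42, 32, 41, 31]
Tree (level-order array): [27, 1, 42, None, 16, 32, None, 2, None, 31, 41]
In a BST, the LCA of p=16, q=41 is the first node v on the
root-to-leaf path with p <= v <= q (go left if both < v, right if both > v).
Walk from root:
  at 27: 16 <= 27 <= 41, this is the LCA
LCA = 27


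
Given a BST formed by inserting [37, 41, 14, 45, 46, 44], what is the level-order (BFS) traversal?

Tree insertion order: [37, 41, 14, 45, 46, 44]
Tree (level-order array): [37, 14, 41, None, None, None, 45, 44, 46]
BFS from the root, enqueuing left then right child of each popped node:
  queue [37] -> pop 37, enqueue [14, 41], visited so far: [37]
  queue [14, 41] -> pop 14, enqueue [none], visited so far: [37, 14]
  queue [41] -> pop 41, enqueue [45], visited so far: [37, 14, 41]
  queue [45] -> pop 45, enqueue [44, 46], visited so far: [37, 14, 41, 45]
  queue [44, 46] -> pop 44, enqueue [none], visited so far: [37, 14, 41, 45, 44]
  queue [46] -> pop 46, enqueue [none], visited so far: [37, 14, 41, 45, 44, 46]
Result: [37, 14, 41, 45, 44, 46]


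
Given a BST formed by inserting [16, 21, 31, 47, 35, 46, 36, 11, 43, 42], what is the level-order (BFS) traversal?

Tree insertion order: [16, 21, 31, 47, 35, 46, 36, 11, 43, 42]
Tree (level-order array): [16, 11, 21, None, None, None, 31, None, 47, 35, None, None, 46, 36, None, None, 43, 42]
BFS from the root, enqueuing left then right child of each popped node:
  queue [16] -> pop 16, enqueue [11, 21], visited so far: [16]
  queue [11, 21] -> pop 11, enqueue [none], visited so far: [16, 11]
  queue [21] -> pop 21, enqueue [31], visited so far: [16, 11, 21]
  queue [31] -> pop 31, enqueue [47], visited so far: [16, 11, 21, 31]
  queue [47] -> pop 47, enqueue [35], visited so far: [16, 11, 21, 31, 47]
  queue [35] -> pop 35, enqueue [46], visited so far: [16, 11, 21, 31, 47, 35]
  queue [46] -> pop 46, enqueue [36], visited so far: [16, 11, 21, 31, 47, 35, 46]
  queue [36] -> pop 36, enqueue [43], visited so far: [16, 11, 21, 31, 47, 35, 46, 36]
  queue [43] -> pop 43, enqueue [42], visited so far: [16, 11, 21, 31, 47, 35, 46, 36, 43]
  queue [42] -> pop 42, enqueue [none], visited so far: [16, 11, 21, 31, 47, 35, 46, 36, 43, 42]
Result: [16, 11, 21, 31, 47, 35, 46, 36, 43, 42]


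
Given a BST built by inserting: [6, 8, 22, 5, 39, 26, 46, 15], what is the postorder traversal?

Tree insertion order: [6, 8, 22, 5, 39, 26, 46, 15]
Tree (level-order array): [6, 5, 8, None, None, None, 22, 15, 39, None, None, 26, 46]
Postorder traversal: [5, 15, 26, 46, 39, 22, 8, 6]


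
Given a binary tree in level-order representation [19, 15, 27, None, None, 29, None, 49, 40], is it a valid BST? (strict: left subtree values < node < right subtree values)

Level-order array: [19, 15, 27, None, None, 29, None, 49, 40]
Validate using subtree bounds (lo, hi): at each node, require lo < value < hi,
then recurse left with hi=value and right with lo=value.
Preorder trace (stopping at first violation):
  at node 19 with bounds (-inf, +inf): OK
  at node 15 with bounds (-inf, 19): OK
  at node 27 with bounds (19, +inf): OK
  at node 29 with bounds (19, 27): VIOLATION
Node 29 violates its bound: not (19 < 29 < 27).
Result: Not a valid BST


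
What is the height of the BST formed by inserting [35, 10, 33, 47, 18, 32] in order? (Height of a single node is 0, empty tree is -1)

Insertion order: [35, 10, 33, 47, 18, 32]
Tree (level-order array): [35, 10, 47, None, 33, None, None, 18, None, None, 32]
Compute height bottom-up (empty subtree = -1):
  height(32) = 1 + max(-1, -1) = 0
  height(18) = 1 + max(-1, 0) = 1
  height(33) = 1 + max(1, -1) = 2
  height(10) = 1 + max(-1, 2) = 3
  height(47) = 1 + max(-1, -1) = 0
  height(35) = 1 + max(3, 0) = 4
Height = 4


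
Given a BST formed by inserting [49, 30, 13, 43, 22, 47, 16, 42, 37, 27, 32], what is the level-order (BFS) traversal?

Tree insertion order: [49, 30, 13, 43, 22, 47, 16, 42, 37, 27, 32]
Tree (level-order array): [49, 30, None, 13, 43, None, 22, 42, 47, 16, 27, 37, None, None, None, None, None, None, None, 32]
BFS from the root, enqueuing left then right child of each popped node:
  queue [49] -> pop 49, enqueue [30], visited so far: [49]
  queue [30] -> pop 30, enqueue [13, 43], visited so far: [49, 30]
  queue [13, 43] -> pop 13, enqueue [22], visited so far: [49, 30, 13]
  queue [43, 22] -> pop 43, enqueue [42, 47], visited so far: [49, 30, 13, 43]
  queue [22, 42, 47] -> pop 22, enqueue [16, 27], visited so far: [49, 30, 13, 43, 22]
  queue [42, 47, 16, 27] -> pop 42, enqueue [37], visited so far: [49, 30, 13, 43, 22, 42]
  queue [47, 16, 27, 37] -> pop 47, enqueue [none], visited so far: [49, 30, 13, 43, 22, 42, 47]
  queue [16, 27, 37] -> pop 16, enqueue [none], visited so far: [49, 30, 13, 43, 22, 42, 47, 16]
  queue [27, 37] -> pop 27, enqueue [none], visited so far: [49, 30, 13, 43, 22, 42, 47, 16, 27]
  queue [37] -> pop 37, enqueue [32], visited so far: [49, 30, 13, 43, 22, 42, 47, 16, 27, 37]
  queue [32] -> pop 32, enqueue [none], visited so far: [49, 30, 13, 43, 22, 42, 47, 16, 27, 37, 32]
Result: [49, 30, 13, 43, 22, 42, 47, 16, 27, 37, 32]
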